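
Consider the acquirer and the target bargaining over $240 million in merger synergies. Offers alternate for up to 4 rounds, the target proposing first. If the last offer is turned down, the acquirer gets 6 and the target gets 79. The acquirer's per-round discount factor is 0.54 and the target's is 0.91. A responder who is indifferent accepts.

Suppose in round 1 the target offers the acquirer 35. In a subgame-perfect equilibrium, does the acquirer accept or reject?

Reject

Work out the acquirer's continuation value if the offer is rejected.
Round 4 (the acquirer proposes): the target gets 79 if talks fail, so the acquirer offers 79 and keeps 161.
Round 3 (the target proposes): the acquirer can get 161 next round, worth 0.54 × 161 = 86.94 now. The target offers 86.94 and keeps 240 − 86.94 = 153.06.
Round 2 (the acquirer proposes): the target can get 153.06 next round, worth 0.91 × 153.06 = 139.2846 now. The acquirer offers 139.2846 and keeps 240 − 139.2846 = 100.7154.
So by rejecting in round 1, the acquirer gets 100.7154 next round, worth 0.54 × 100.7154 = 54.386316 now.
Offer 35 < 54.386316, so the acquirer rejects.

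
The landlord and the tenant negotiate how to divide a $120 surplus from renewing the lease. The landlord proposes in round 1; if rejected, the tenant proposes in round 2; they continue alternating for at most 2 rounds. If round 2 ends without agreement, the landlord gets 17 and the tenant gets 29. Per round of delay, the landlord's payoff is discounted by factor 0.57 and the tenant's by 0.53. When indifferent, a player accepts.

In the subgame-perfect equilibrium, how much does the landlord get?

Work backward from the last round.
Round 2 (the tenant proposes): the landlord gets 17 if talks fail, so the tenant offers 17 and keeps 103.
Round 1 (the landlord proposes): the tenant can get 103 next round, worth 0.53 × 103 = 54.59 now, so the landlord offers 54.59, keeping 65.41.

65.41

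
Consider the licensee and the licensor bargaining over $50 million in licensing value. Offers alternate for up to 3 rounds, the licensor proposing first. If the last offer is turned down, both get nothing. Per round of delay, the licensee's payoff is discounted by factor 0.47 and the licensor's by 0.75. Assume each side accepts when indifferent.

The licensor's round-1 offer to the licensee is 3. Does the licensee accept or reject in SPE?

Round 3 (the licensor proposes): rejection yields 0 for the licensee; the licensor offers 0 and keeps 50.
Round 2 (the licensee proposes): the licensor can get 50 next round, worth 0.75 × 50 = 37.5 now; the licensee offers that and keeps 12.5.
So by rejecting in round 1, the licensee gets 12.5 next round, worth 0.47 × 12.5 = 5.875 now.
Offer 3 < 5.875, so the licensee rejects.

Reject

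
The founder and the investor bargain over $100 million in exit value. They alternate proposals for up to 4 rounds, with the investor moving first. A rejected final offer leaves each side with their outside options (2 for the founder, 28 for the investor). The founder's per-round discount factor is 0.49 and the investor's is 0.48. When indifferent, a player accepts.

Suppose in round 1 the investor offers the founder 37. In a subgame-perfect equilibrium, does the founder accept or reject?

Accept

Round 4 (the founder proposes): the investor gets 28 if talks fail, so the founder offers 28 and keeps 72.
Round 3 (the investor proposes): the founder can get 72 next round, worth 0.49 × 72 = 35.28 now. The investor offers 35.28 and keeps 100 − 35.28 = 64.72.
Round 2 (the founder proposes): the investor can get 64.72 next round, worth 0.48 × 64.72 = 31.0656 now; the founder offers that and keeps 68.9344.
So by rejecting in round 1, the founder gets 68.9344 next round, worth 0.49 × 68.9344 = 33.777856 now.
Offer 37 ≥ 33.777856, so the founder accepts.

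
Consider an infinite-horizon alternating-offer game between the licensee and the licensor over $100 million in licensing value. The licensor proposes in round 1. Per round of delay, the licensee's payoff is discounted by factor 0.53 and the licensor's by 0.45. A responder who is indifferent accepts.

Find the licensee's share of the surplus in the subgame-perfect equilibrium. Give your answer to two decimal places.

In a stationary SPE each proposer offers the other exactly their discounted continuation value.
If the licensor keeps x when proposing and the licensee keeps y when proposing, then x = 100 − 0.53y and y = 100 − 0.45x.
Solving: x = 100(1 − 0.53) / (1 − 0.45·0.53) = 47 / 0.7615 ≈ 61.7203.
The licensee gets 100 − 61.7203 ≈ 38.2797.

38.28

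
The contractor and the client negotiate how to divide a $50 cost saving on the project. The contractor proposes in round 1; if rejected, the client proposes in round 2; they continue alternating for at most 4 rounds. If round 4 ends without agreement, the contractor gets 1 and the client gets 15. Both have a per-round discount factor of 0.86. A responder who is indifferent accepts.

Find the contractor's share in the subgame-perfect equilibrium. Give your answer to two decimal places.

12.81

Solve by backward induction from round 4.
Round 4 (the client proposes): the contractor gets 1 if talks fail, so the client offers 1 and keeps 49.
Round 3 (the contractor proposes): the client can get 49 next round, worth 0.86 × 49 = 42.14 now, so the contractor offers 42.14, keeping 7.86.
Round 2 (the client proposes): the contractor can get 7.86 next round, worth 0.86 × 7.86 = 6.7596 now. The client offers 6.7596 and keeps 50 − 6.7596 = 43.2404.
Round 1 (the contractor proposes): the client can get 43.2404 next round, worth 0.86 × 43.2404 = 37.186744 now, so the contractor offers 37.186744, keeping 12.813256.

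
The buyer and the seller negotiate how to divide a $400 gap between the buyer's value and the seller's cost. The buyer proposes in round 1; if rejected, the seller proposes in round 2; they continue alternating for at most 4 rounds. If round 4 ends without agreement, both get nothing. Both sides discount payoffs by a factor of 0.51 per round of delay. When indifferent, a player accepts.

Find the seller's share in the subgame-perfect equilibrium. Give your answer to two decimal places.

Round 4 (the seller proposes): the buyer will accept anything ≥ 0, so the seller offers 0 and keeps 400.
Round 3 (the buyer proposes): the seller can get 400 next round, worth 0.51 × 400 = 204 now. The buyer offers 204 and keeps 400 − 204 = 196.
Round 2 (the seller proposes): the buyer can get 196 next round, worth 0.51 × 196 = 99.96 now, so the seller offers 99.96, keeping 300.04.
Round 1 (the buyer proposes): the seller can get 300.04 next round, worth 0.51 × 300.04 = 153.0204 now, so the buyer offers 153.0204, keeping 246.9796.

153.02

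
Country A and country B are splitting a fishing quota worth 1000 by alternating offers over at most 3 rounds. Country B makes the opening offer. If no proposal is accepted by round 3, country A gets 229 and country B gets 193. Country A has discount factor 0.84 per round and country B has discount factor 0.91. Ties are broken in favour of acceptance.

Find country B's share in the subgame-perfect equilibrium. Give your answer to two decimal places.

749.35

Round 3 (country B proposes): country A gets 229 if talks fail, so country B offers 229 and keeps 771.
Round 2 (country A proposes): country B can get 771 next round, worth 0.91 × 771 = 701.61 now. Country A offers 701.61 and keeps 1000 − 701.61 = 298.39.
Round 1 (country B proposes): country A can get 298.39 next round, worth 0.84 × 298.39 = 250.6476 now; country B offers that and keeps 749.3524.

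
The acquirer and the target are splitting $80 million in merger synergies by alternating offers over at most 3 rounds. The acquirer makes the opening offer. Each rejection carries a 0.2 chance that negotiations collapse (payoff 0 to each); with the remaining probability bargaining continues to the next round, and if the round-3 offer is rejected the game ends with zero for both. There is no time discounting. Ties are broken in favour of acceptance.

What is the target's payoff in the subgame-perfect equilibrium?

By backward induction:
Round 3 (the acquirer proposes): rejection yields 0 for the target; the acquirer offers 0 and keeps 80.
Round 2 (the target proposes): rejecting gives the acquirer an expected 0.8 × 80 = 64. The target offers 64 and keeps 80 − 64 = 16.
Round 1 (the acquirer proposes): rejecting gives the target an expected 0.8 × 16 = 12.8; the acquirer offers that and keeps 67.2.

12.8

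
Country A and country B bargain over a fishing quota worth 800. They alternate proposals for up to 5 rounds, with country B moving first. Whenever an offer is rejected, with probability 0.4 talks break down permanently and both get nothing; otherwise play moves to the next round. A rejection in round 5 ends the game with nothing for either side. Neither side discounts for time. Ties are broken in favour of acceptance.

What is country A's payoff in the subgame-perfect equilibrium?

Round 5 (country B proposes): rejection yields 0 for country A; country B offers 0 and keeps 800.
Round 4 (country A proposes): rejecting gives country B an expected 0.6 × 800 = 480; country A offers that and keeps 320.
Round 3 (country B proposes): rejecting gives country A an expected 0.6 × 320 = 192, so country B offers 192, keeping 608.
Round 2 (country A proposes): rejecting gives country B an expected 0.6 × 608 = 364.8; country A offers that and keeps 435.2.
Round 1 (country B proposes): rejecting gives country A an expected 0.6 × 435.2 = 261.12. Country B offers 261.12 and keeps 800 − 261.12 = 538.88.

261.12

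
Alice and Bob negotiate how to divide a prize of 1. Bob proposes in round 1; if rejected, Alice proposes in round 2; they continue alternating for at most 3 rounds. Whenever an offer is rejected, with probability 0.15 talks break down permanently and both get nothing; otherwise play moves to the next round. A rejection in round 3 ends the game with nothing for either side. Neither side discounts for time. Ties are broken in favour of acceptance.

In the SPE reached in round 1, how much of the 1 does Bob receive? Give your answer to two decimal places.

By backward induction:
Round 3 (Bob proposes): Alice will accept anything ≥ 0, so Bob offers 0 and keeps 1.
Round 2 (Alice proposes): rejecting gives Bob an expected 0.85 × 1 = 0.85; Alice offers that and keeps 0.15.
Round 1 (Bob proposes): rejecting gives Alice an expected 0.85 × 0.15 = 0.1275, so Bob offers 0.1275, keeping 0.8725.

0.87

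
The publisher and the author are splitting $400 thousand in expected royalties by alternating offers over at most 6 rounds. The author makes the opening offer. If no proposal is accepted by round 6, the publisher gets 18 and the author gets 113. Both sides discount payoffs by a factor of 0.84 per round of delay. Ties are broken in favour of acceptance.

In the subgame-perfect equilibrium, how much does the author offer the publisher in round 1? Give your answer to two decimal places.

211.72

Round 6 (the publisher proposes): the author gets 113 if talks fail, so the publisher offers 113 and keeps 287.
Round 5 (the author proposes): the publisher can get 287 next round, worth 0.84 × 287 = 241.08 now; the author offers that and keeps 158.92.
Round 4 (the publisher proposes): the author can get 158.92 next round, worth 0.84 × 158.92 = 133.4928 now; the publisher offers that and keeps 266.5072.
Round 3 (the author proposes): the publisher can get 266.5072 next round, worth 0.84 × 266.5072 = 223.866048 now. The author offers 223.866048 and keeps 400 − 223.866048 = 176.133952.
Round 2 (the publisher proposes): the author can get 176.133952 next round, worth 0.84 × 176.133952 = 147.95251968 now, so the publisher offers 147.95251968, keeping 252.04748032.
Round 1 (the author proposes): the publisher can get 252.04748032 next round, worth 0.84 × 252.04748032 = 211.7198834688 now. The author offers 211.7198834688 and keeps 400 − 211.7198834688 = 188.2801165312.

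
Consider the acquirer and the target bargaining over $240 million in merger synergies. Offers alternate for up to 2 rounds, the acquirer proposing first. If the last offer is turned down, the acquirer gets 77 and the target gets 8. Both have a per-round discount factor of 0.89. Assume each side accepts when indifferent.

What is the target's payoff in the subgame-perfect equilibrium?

145.07

By backward induction:
Round 2 (the target proposes): the acquirer gets 77 if talks fail, so the target offers 77 and keeps 163.
Round 1 (the acquirer proposes): the target can get 163 next round, worth 0.89 × 163 = 145.07 now, so the acquirer offers 145.07, keeping 94.93.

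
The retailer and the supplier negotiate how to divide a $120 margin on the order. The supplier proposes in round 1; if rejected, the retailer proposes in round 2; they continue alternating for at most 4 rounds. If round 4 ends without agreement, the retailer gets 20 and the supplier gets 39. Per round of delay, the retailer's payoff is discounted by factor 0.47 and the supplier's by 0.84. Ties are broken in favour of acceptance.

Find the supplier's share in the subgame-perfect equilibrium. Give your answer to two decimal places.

Work backward from the last round.
Round 4 (the retailer proposes): the supplier gets 39 if talks fail, so the retailer offers 39 and keeps 81.
Round 3 (the supplier proposes): the retailer can get 81 next round, worth 0.47 × 81 = 38.07 now; the supplier offers that and keeps 81.93.
Round 2 (the retailer proposes): the supplier can get 81.93 next round, worth 0.84 × 81.93 = 68.8212 now. The retailer offers 68.8212 and keeps 120 − 68.8212 = 51.1788.
Round 1 (the supplier proposes): the retailer can get 51.1788 next round, worth 0.47 × 51.1788 = 24.054036 now. The supplier offers 24.054036 and keeps 120 − 24.054036 = 95.945964.

95.95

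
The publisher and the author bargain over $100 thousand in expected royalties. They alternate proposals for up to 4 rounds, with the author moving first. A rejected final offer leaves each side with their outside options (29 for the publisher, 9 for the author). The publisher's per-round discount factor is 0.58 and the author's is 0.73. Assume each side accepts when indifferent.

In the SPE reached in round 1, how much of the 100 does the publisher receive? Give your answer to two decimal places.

38.01

Round 4 (the publisher proposes): the author gets 9 if talks fail, so the publisher offers 9 and keeps 91.
Round 3 (the author proposes): the publisher can get 91 next round, worth 0.58 × 91 = 52.78 now. The author offers 52.78 and keeps 100 − 52.78 = 47.22.
Round 2 (the publisher proposes): the author can get 47.22 next round, worth 0.73 × 47.22 = 34.4706 now; the publisher offers that and keeps 65.5294.
Round 1 (the author proposes): the publisher can get 65.5294 next round, worth 0.58 × 65.5294 = 38.007052 now; the author offers that and keeps 61.992948.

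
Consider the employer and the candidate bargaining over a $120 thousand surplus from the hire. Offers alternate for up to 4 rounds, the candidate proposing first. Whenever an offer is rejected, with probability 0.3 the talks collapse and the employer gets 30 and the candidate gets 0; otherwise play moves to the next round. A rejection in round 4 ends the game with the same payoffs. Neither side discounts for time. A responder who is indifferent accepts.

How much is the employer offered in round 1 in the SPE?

79.77

By backward induction:
Round 4 (the employer proposes): the candidate will accept anything ≥ 0, so the employer offers 0 and keeps 120.
Round 3 (the candidate proposes): rejecting gives the employer an expected 0.7 × 120 + 0.3 × 30 = 93, so the candidate offers 93, keeping 27.
Round 2 (the employer proposes): rejecting gives the candidate an expected 0.7 × 27 = 18.9, so the employer offers 18.9, keeping 101.1.
Round 1 (the candidate proposes): rejecting gives the employer an expected 0.7 × 101.1 + 0.3 × 30 = 79.77; the candidate offers that and keeps 40.23.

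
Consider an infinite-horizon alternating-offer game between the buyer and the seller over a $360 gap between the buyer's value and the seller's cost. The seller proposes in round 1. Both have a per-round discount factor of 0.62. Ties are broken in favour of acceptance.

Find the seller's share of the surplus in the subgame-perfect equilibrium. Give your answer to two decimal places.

222.22

When the seller proposes, the buyer accepts any offer worth at least 0.62 times what the buyer would get by proposing next round; and vice versa.
This gives x = 360 − 0.62y and y = 360 − 0.62x, where x and y are each side's share when it proposes.
Hence (1 − 0.62·0.62)x = 360(1 − 0.62), i.e. 0.6156·x = 136.8.
x ≈ 222.2222; the buyer's share is 360 − x ≈ 137.7778.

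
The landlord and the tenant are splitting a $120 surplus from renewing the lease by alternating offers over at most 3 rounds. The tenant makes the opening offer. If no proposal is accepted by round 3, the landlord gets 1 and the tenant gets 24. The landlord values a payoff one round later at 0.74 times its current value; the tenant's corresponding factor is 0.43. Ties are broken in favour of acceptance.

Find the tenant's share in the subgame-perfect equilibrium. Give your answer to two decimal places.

69.07

Round 3 (the tenant proposes): the landlord gets 1 if talks fail, so the tenant offers 1 and keeps 119.
Round 2 (the landlord proposes): the tenant can get 119 next round, worth 0.43 × 119 = 51.17 now. The landlord offers 51.17 and keeps 120 − 51.17 = 68.83.
Round 1 (the tenant proposes): the landlord can get 68.83 next round, worth 0.74 × 68.83 = 50.9342 now, so the tenant offers 50.9342, keeping 69.0658.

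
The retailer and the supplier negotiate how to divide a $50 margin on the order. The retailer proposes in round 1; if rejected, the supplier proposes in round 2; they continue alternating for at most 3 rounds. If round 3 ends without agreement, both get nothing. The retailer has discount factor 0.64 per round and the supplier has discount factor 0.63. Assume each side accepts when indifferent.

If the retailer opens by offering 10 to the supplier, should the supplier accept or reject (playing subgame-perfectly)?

Round 3 (the retailer proposes): the supplier will accept anything ≥ 0, so the retailer offers 0 and keeps 50.
Round 2 (the supplier proposes): the retailer can get 50 next round, worth 0.64 × 50 = 32 now; the supplier offers that and keeps 18.
So by rejecting in round 1, the supplier gets 18 next round, worth 0.63 × 18 = 11.34 now.
Offer 10 < 11.34, so the supplier rejects.

Reject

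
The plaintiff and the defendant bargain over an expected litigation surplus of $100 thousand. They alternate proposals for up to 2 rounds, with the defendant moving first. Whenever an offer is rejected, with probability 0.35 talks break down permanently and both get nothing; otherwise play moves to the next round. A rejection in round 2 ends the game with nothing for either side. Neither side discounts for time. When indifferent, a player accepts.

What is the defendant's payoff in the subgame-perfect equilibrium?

35

Round 2 (the plaintiff proposes): the defendant will accept anything ≥ 0, so the plaintiff offers 0 and keeps 100.
Round 1 (the defendant proposes): rejecting gives the plaintiff an expected 0.65 × 100 = 65, so the defendant offers 65, keeping 35.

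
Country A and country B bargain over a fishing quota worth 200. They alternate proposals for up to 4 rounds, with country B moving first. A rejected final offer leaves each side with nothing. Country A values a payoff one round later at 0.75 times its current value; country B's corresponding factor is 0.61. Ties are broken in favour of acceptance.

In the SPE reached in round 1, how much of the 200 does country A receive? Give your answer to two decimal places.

Round 4 (country A proposes): rejection yields 0 for country B; country A offers 0 and keeps 200.
Round 3 (country B proposes): country A can get 200 next round, worth 0.75 × 200 = 150 now; country B offers that and keeps 50.
Round 2 (country A proposes): country B can get 50 next round, worth 0.61 × 50 = 30.5 now; country A offers that and keeps 169.5.
Round 1 (country B proposes): country A can get 169.5 next round, worth 0.75 × 169.5 = 127.125 now; country B offers that and keeps 72.875.

127.13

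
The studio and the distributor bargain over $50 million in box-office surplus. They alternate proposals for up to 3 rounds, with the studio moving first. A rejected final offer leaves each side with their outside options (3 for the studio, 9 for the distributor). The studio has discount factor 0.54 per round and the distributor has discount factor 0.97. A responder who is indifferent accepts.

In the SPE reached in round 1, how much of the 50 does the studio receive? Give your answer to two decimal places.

22.98

Round 3 (the studio proposes): the distributor gets 9 if talks fail, so the studio offers 9 and keeps 41.
Round 2 (the distributor proposes): the studio can get 41 next round, worth 0.54 × 41 = 22.14 now; the distributor offers that and keeps 27.86.
Round 1 (the studio proposes): the distributor can get 27.86 next round, worth 0.97 × 27.86 = 27.0242 now. The studio offers 27.0242 and keeps 50 − 27.0242 = 22.9758.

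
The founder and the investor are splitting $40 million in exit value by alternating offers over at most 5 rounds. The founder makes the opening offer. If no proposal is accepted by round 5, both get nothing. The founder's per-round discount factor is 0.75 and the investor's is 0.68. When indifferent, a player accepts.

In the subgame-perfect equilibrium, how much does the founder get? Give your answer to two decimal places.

29.73

By backward induction:
Round 5 (the founder proposes): rejection yields 0 for the investor; the founder offers 0 and keeps 40.
Round 4 (the investor proposes): the founder can get 40 next round, worth 0.75 × 40 = 30 now, so the investor offers 30, keeping 10.
Round 3 (the founder proposes): the investor can get 10 next round, worth 0.68 × 10 = 6.8 now. The founder offers 6.8 and keeps 40 − 6.8 = 33.2.
Round 2 (the investor proposes): the founder can get 33.2 next round, worth 0.75 × 33.2 = 24.9 now, so the investor offers 24.9, keeping 15.1.
Round 1 (the founder proposes): the investor can get 15.1 next round, worth 0.68 × 15.1 = 10.268 now. The founder offers 10.268 and keeps 40 − 10.268 = 29.732.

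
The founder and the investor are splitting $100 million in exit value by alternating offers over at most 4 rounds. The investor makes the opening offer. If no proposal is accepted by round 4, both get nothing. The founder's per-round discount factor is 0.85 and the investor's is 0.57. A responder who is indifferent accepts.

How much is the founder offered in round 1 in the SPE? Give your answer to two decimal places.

Round 4 (the founder proposes): rejection yields 0 for the investor; the founder offers 0 and keeps 100.
Round 3 (the investor proposes): the founder can get 100 next round, worth 0.85 × 100 = 85 now. The investor offers 85 and keeps 100 − 85 = 15.
Round 2 (the founder proposes): the investor can get 15 next round, worth 0.57 × 15 = 8.55 now, so the founder offers 8.55, keeping 91.45.
Round 1 (the investor proposes): the founder can get 91.45 next round, worth 0.85 × 91.45 = 77.7325 now; the investor offers that and keeps 22.2675.

77.73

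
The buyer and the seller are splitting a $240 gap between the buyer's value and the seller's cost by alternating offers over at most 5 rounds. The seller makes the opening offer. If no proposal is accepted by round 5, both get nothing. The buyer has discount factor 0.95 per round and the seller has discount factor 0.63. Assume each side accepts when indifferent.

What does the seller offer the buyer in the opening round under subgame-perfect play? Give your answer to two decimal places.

134.85

Round 5 (the seller proposes): the buyer will accept anything ≥ 0, so the seller offers 0 and keeps 240.
Round 4 (the buyer proposes): the seller can get 240 next round, worth 0.63 × 240 = 151.2 now, so the buyer offers 151.2, keeping 88.8.
Round 3 (the seller proposes): the buyer can get 88.8 next round, worth 0.95 × 88.8 = 84.36 now, so the seller offers 84.36, keeping 155.64.
Round 2 (the buyer proposes): the seller can get 155.64 next round, worth 0.63 × 155.64 = 98.0532 now. The buyer offers 98.0532 and keeps 240 − 98.0532 = 141.9468.
Round 1 (the seller proposes): the buyer can get 141.9468 next round, worth 0.95 × 141.9468 = 134.84946 now; the seller offers that and keeps 105.15054.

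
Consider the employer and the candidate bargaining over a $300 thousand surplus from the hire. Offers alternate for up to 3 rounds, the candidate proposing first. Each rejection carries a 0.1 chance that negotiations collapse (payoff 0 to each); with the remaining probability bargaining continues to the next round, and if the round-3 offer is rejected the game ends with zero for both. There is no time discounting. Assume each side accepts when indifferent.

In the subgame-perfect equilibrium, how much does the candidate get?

Round 3 (the candidate proposes): rejection yields 0 for the employer; the candidate offers 0 and keeps 300.
Round 2 (the employer proposes): rejecting gives the candidate an expected 0.9 × 300 = 270, so the employer offers 270, keeping 30.
Round 1 (the candidate proposes): rejecting gives the employer an expected 0.9 × 30 = 27. The candidate offers 27 and keeps 300 − 27 = 273.

273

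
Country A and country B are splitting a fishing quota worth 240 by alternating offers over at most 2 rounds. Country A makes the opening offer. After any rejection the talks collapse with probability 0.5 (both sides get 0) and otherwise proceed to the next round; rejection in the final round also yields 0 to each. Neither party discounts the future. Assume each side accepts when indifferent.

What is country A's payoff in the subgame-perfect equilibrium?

Round 2 (country B proposes): country A will accept anything ≥ 0, so country B offers 0 and keeps 240.
Round 1 (country A proposes): rejecting gives country B an expected 0.5 × 240 = 120, so country A offers 120, keeping 120.

120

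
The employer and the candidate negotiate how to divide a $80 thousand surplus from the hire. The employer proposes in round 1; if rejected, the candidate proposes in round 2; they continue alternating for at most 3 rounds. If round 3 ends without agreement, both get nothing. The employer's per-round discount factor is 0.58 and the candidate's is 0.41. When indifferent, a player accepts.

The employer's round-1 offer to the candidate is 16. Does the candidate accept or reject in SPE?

Accept

Round 3 (the employer proposes): rejection yields 0 for the candidate; the employer offers 0 and keeps 80.
Round 2 (the candidate proposes): the employer can get 80 next round, worth 0.58 × 80 = 46.4 now. The candidate offers 46.4 and keeps 80 − 46.4 = 33.6.
So by rejecting in round 1, the candidate gets 33.6 next round, worth 0.41 × 33.6 = 13.776 now.
Offer 16 ≥ 13.776, so the candidate accepts.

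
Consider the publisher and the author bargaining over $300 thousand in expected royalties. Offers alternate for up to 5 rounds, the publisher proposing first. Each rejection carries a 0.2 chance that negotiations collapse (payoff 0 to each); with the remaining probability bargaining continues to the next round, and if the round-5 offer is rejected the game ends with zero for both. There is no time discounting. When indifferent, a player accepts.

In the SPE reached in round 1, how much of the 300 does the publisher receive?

221.28

By backward induction:
Round 5 (the publisher proposes): rejection yields 0 for the author; the publisher offers 0 and keeps 300.
Round 4 (the author proposes): rejecting gives the publisher an expected 0.8 × 300 = 240. The author offers 240 and keeps 300 − 240 = 60.
Round 3 (the publisher proposes): rejecting gives the author an expected 0.8 × 60 = 48, so the publisher offers 48, keeping 252.
Round 2 (the author proposes): rejecting gives the publisher an expected 0.8 × 252 = 201.6; the author offers that and keeps 98.4.
Round 1 (the publisher proposes): rejecting gives the author an expected 0.8 × 98.4 = 78.72. The publisher offers 78.72 and keeps 300 − 78.72 = 221.28.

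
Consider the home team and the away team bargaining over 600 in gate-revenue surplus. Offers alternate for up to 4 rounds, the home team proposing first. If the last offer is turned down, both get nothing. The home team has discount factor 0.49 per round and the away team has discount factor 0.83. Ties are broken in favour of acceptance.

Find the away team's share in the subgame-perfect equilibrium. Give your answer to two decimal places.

Round 4 (the away team proposes): rejection yields 0 for the home team; the away team offers 0 and keeps 600.
Round 3 (the home team proposes): the away team can get 600 next round, worth 0.83 × 600 = 498 now, so the home team offers 498, keeping 102.
Round 2 (the away team proposes): the home team can get 102 next round, worth 0.49 × 102 = 49.98 now; the away team offers that and keeps 550.02.
Round 1 (the home team proposes): the away team can get 550.02 next round, worth 0.83 × 550.02 = 456.5166 now, so the home team offers 456.5166, keeping 143.4834.

456.52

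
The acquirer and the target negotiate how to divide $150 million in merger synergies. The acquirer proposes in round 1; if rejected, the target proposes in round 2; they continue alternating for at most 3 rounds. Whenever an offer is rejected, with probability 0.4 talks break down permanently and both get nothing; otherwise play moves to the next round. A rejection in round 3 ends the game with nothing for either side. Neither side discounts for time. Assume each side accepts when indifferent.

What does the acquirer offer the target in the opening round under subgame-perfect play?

Round 3 (the acquirer proposes): rejection yields 0 for the target; the acquirer offers 0 and keeps 150.
Round 2 (the target proposes): rejecting gives the acquirer an expected 0.6 × 150 = 90. The target offers 90 and keeps 150 − 90 = 60.
Round 1 (the acquirer proposes): rejecting gives the target an expected 0.6 × 60 = 36; the acquirer offers that and keeps 114.

36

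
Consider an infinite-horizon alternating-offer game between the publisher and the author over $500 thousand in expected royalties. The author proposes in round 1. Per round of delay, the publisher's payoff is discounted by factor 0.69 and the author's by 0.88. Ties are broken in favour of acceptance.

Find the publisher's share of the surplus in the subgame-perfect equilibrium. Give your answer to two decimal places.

105.40

In a stationary SPE each proposer offers the other exactly their discounted continuation value.
If the author keeps x when proposing and the publisher keeps y when proposing, then x = 500 − 0.69y and y = 500 − 0.88x.
Solving: x = 500(1 − 0.69) / (1 − 0.88·0.69) = 155 / 0.3928 ≈ 394.6029.
The publisher gets 500 − 394.6029 ≈ 105.3971.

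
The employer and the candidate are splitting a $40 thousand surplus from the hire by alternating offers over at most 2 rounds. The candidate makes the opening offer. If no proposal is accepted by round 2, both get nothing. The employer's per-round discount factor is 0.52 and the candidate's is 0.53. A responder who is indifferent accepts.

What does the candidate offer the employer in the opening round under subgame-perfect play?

Round 2 (the employer proposes): the candidate will accept anything ≥ 0, so the employer offers 0 and keeps 40.
Round 1 (the candidate proposes): the employer can get 40 next round, worth 0.52 × 40 = 20.8 now, so the candidate offers 20.8, keeping 19.2.

20.8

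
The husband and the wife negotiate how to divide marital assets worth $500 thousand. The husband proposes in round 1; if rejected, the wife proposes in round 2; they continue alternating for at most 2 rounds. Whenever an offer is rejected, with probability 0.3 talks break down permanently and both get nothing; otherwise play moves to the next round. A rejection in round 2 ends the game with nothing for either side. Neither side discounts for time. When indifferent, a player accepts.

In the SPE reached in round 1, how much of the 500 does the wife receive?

By backward induction:
Round 2 (the wife proposes): rejection yields 0 for the husband; the wife offers 0 and keeps 500.
Round 1 (the husband proposes): rejecting gives the wife an expected 0.7 × 500 = 350. The husband offers 350 and keeps 500 − 350 = 150.

350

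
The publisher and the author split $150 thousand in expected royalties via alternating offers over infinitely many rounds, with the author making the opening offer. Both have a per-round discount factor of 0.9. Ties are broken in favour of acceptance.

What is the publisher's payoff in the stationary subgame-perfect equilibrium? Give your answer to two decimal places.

Let x be the author's share when the author proposes and y be the publisher's share when the publisher proposes.
The publisher accepts iff offered ≥ 0.9·y, so x = 150 − 0.9y. Symmetrically y = 150 − 0.9x.
Substituting: x = 150 − 0.9(150 − 0.9x), giving x(1 − 0.9·0.9) = 150(1 − 0.9).
So x = 150 × 0.1 / 0.19 ≈ 78.9474, and the publisher receives 150 − x ≈ 71.0526.

71.05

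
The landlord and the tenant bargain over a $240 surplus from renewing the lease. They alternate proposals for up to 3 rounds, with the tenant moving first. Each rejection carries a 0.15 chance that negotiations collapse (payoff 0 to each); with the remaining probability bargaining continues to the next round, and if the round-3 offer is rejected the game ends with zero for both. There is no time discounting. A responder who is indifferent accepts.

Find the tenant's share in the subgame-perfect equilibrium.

Round 3 (the tenant proposes): rejection yields 0 for the landlord; the tenant offers 0 and keeps 240.
Round 2 (the landlord proposes): rejecting gives the tenant an expected 0.85 × 240 = 204. The landlord offers 204 and keeps 240 − 204 = 36.
Round 1 (the tenant proposes): rejecting gives the landlord an expected 0.85 × 36 = 30.6, so the tenant offers 30.6, keeping 209.4.

209.4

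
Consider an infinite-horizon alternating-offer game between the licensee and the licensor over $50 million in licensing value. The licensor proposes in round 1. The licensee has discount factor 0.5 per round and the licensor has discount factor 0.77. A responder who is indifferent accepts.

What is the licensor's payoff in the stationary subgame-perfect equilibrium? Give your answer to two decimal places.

Let x be the licensor's share when the licensor proposes and y be the licensee's share when the licensee proposes.
The licensee accepts iff offered ≥ 0.5·y, so x = 50 − 0.5y. Symmetrically y = 50 − 0.77x.
Substituting: x = 50 − 0.5(50 − 0.77x), giving x(1 − 0.77·0.5) = 50(1 − 0.5).
So x = 50 × 0.5 / 0.615 ≈ 40.6504, and the licensee receives 50 − x ≈ 9.3496.

40.65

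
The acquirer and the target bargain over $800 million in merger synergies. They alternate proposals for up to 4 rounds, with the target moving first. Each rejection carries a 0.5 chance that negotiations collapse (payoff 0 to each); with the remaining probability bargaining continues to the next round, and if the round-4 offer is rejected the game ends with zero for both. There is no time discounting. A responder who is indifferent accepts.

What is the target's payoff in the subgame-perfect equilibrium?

Round 4 (the acquirer proposes): rejection yields 0 for the target; the acquirer offers 0 and keeps 800.
Round 3 (the target proposes): rejecting gives the acquirer an expected 0.5 × 800 = 400, so the target offers 400, keeping 400.
Round 2 (the acquirer proposes): rejecting gives the target an expected 0.5 × 400 = 200; the acquirer offers that and keeps 600.
Round 1 (the target proposes): rejecting gives the acquirer an expected 0.5 × 600 = 300, so the target offers 300, keeping 500.

500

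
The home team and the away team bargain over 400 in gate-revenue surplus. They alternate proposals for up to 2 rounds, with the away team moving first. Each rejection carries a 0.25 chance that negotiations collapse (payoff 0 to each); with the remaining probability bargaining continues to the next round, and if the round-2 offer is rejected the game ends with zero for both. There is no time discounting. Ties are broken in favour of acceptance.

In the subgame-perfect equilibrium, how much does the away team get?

100

Round 2 (the home team proposes): the away team will accept anything ≥ 0, so the home team offers 0 and keeps 400.
Round 1 (the away team proposes): rejecting gives the home team an expected 0.75 × 400 = 300; the away team offers that and keeps 100.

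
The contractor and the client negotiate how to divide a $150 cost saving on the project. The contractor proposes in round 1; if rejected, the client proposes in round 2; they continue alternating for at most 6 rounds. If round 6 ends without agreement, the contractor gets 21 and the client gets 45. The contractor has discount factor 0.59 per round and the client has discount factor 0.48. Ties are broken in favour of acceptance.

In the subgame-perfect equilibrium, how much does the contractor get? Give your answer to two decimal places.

107.15

Round 6 (the client proposes): the contractor gets 21 if talks fail, so the client offers 21 and keeps 129.
Round 5 (the contractor proposes): the client can get 129 next round, worth 0.48 × 129 = 61.92 now, so the contractor offers 61.92, keeping 88.08.
Round 4 (the client proposes): the contractor can get 88.08 next round, worth 0.59 × 88.08 = 51.9672 now, so the client offers 51.9672, keeping 98.0328.
Round 3 (the contractor proposes): the client can get 98.0328 next round, worth 0.48 × 98.0328 = 47.055744 now; the contractor offers that and keeps 102.944256.
Round 2 (the client proposes): the contractor can get 102.944256 next round, worth 0.59 × 102.944256 = 60.73711104 now; the client offers that and keeps 89.26288896.
Round 1 (the contractor proposes): the client can get 89.26288896 next round, worth 0.48 × 89.26288896 = 42.8461867008 now; the contractor offers that and keeps 107.1538132992.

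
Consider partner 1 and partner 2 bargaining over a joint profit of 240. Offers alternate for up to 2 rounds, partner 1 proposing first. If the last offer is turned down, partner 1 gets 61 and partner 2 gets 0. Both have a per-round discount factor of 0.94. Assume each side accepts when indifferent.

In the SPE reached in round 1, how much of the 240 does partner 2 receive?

Round 2 (partner 2 proposes): partner 1 gets 61 if talks fail, so partner 2 offers 61 and keeps 179.
Round 1 (partner 1 proposes): partner 2 can get 179 next round, worth 0.94 × 179 = 168.26 now, so partner 1 offers 168.26, keeping 71.74.

168.26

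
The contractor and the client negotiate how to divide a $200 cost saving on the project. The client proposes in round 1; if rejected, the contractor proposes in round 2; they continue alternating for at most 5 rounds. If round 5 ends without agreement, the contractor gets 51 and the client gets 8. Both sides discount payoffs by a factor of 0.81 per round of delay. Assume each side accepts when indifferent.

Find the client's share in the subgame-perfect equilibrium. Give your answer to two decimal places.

127.07

Round 5 (the client proposes): the contractor gets 51 if talks fail, so the client offers 51 and keeps 149.
Round 4 (the contractor proposes): the client can get 149 next round, worth 0.81 × 149 = 120.69 now; the contractor offers that and keeps 79.31.
Round 3 (the client proposes): the contractor can get 79.31 next round, worth 0.81 × 79.31 = 64.2411 now. The client offers 64.2411 and keeps 200 − 64.2411 = 135.7589.
Round 2 (the contractor proposes): the client can get 135.7589 next round, worth 0.81 × 135.7589 = 109.964709 now; the contractor offers that and keeps 90.035291.
Round 1 (the client proposes): the contractor can get 90.035291 next round, worth 0.81 × 90.035291 = 72.92858571 now; the client offers that and keeps 127.07141429.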